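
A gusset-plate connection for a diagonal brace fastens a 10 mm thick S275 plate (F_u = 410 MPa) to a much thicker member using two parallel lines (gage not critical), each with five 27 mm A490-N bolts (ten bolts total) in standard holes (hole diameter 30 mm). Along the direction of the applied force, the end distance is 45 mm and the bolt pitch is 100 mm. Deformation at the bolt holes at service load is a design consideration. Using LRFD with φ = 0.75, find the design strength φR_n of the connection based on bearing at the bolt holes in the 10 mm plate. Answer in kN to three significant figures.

1820 kN

Per bolt r_n = 1.2 l_c t F_u ≤ 2.4 d t F_u; upper limit = 2.4 × 27 × 10 × 410 / 1000 = 265.7 kN.
Edge bolt: l_c = 45 − 30/2 = 30 mm → 1.2 × 30 × 10 × 410 / 1000 = 147.6 → r_n = 147.6 kN.
Interior bolts: l_c = 100 − 30 = 70 mm → 1.2 × 70 × 10 × 410 / 1000 = 344.4 → r_n = 265.7 kN.
R_n = 2 × 147.6 + 8 × 265.7 = 2421 kN.
Design strength φR_n = 0.75 × 2421 = 1820 kN.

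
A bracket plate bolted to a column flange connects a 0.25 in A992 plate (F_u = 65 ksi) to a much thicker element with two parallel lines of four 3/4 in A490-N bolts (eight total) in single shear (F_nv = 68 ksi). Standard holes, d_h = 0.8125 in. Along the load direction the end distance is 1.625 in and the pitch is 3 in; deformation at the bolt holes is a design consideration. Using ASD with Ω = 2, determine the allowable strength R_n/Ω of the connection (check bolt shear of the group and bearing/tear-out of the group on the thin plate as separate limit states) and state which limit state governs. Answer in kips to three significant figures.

112 kips (bearing governs)

Bolt shear: A_b = π·0.75²/4 = 0.4418 in²; R_n = 68 × 0.4418 × 8 × 1 = 240.3 kips → 240.3 / 2 = 120 kips.
Bearing (1.2 l_c t F_u ≤ 2.4 d t F_u): upper limit = 2.4·0.75·0.25·65 = 29.25 kips.
  Edge l_c = 1.625 − 0.8125/2 = 1.219 → r_n = 23.77 kips; interior l_c = 3 − 0.8125 = 2.188 → r_n = 29.25 kips.
  R_n,bearing = 2·23.77 + 6·29.25 = 223 kips → 223 / 2 = 112 kips.
Bearing governs: 112 kips.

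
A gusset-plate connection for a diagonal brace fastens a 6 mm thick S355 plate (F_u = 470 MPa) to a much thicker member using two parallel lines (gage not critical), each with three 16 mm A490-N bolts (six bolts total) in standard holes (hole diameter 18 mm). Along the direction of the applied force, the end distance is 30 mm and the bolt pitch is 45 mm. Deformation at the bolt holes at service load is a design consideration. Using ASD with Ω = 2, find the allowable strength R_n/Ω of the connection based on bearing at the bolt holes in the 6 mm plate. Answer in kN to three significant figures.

Per bolt r_n = 1.2 l_c t F_u ≤ 2.4 d t F_u; upper limit = 2.4 × 16 × 6 × 470 / 1000 = 108.3 kN.
Edge bolt: l_c = 30 − 18/2 = 21 mm → 1.2 × 21 × 6 × 470 / 1000 = 71.06 → r_n = 71.06 kN.
Interior bolts: l_c = 45 − 18 = 27 mm → 1.2 × 27 × 6 × 470 / 1000 = 91.37 → r_n = 91.37 kN.
R_n = 2 × 71.06 + 4 × 91.37 = 507.6 kN.
Allowable strength R_n/Ω = 507.6 / 2 = 254 kN.

254 kN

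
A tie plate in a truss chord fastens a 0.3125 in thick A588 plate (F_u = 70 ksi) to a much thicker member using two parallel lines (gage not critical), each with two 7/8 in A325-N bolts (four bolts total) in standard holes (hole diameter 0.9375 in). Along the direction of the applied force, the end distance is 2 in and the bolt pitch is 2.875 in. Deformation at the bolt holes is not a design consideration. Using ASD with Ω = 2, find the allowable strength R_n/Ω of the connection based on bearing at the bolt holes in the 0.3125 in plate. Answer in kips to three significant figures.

Per bolt r_n = 1.5 l_c t F_u ≤ 3.0 d t F_u; upper limit = 3.0 × 0.875 × 0.3125 × 70 = 57.42 kips.
Edge bolt: l_c = 2 − 0.9375/2 = 1.531 in → 1.5 × 1.531 × 0.3125 × 70 = 50.24 → r_n = 50.24 kips.
Interior bolts: l_c = 2.875 − 0.9375 = 1.938 in → 1.5 × 1.938 × 0.3125 × 70 = 63.57 → r_n = 57.42 kips.
R_n = 2 × 50.24 + 2 × 57.42 = 215.3 kips.
Allowable strength R_n/Ω = 215.3 / 2 = 108 kips.

108 kips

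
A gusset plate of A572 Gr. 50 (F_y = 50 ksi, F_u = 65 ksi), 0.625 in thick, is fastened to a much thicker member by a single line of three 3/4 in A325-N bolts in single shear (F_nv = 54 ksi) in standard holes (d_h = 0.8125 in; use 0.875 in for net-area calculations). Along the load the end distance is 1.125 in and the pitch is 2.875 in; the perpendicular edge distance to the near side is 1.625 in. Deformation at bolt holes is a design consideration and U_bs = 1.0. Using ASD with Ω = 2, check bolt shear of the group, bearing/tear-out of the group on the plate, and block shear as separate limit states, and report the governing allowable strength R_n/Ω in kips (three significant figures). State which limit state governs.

35.8 kips (bolt shear governs)

Bolt shear: A_b = π·0.75²/4 = 0.4418 in²; R_n = 54 × 0.4418 × 3 × 1 = 71.57 kips → 71.57 / 2 = 35.8 kips.
Bearing: edge l_c = 0.7188, r_n = 35.04 kips; interior l_c = 2.062, r_n = 73.12 kips; R_n = 35.04 + 2·73.12 = 181.3 kips → 90.6 kips.
Block shear: A_gv = 4.297, A_nv = 2.93, A_nt = 0.7422 in²; R_n = min(0.6F_uA_nv, 0.6F_yA_gv) + U_bs·F_u·A_nt = 162.5 kips → 81.2 kips.
Bolt shear governs: 35.8 kips.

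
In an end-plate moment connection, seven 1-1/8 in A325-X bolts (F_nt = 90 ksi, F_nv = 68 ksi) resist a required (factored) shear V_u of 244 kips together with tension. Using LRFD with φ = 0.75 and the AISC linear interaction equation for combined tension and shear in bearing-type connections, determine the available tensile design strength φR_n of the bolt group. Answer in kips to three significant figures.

A_b = π·1.125²/4 = 0.994 in²; f_rv = 244 / (7 × 0.994) = 35.07 ksi.
F'_nt = 1.3 F_nt − (F_nt / φF_nv) f_rv = 1.3·90 − (90/(0.75·68))·35.07 = 55.12 ksi, capped at F_nt → F'_nt = 55.12 ksi.
R_n = F'_nt · A_b · n = 55.12 × 0.994 × 7 = 383.5 kips.
Design strength φR_n = 0.75 × 383.5 = 288 kips.

288 kips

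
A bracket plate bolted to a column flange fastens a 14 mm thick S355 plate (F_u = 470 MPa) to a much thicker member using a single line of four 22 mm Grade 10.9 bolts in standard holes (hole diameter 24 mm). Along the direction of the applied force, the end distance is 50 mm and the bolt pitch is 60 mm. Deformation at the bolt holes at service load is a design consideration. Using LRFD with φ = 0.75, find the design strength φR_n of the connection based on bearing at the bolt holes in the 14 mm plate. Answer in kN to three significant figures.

Per bolt r_n = 1.2 l_c t F_u ≤ 2.4 d t F_u; upper limit = 2.4 × 22 × 14 × 470 / 1000 = 347.4 kN.
Edge bolt: l_c = 50 − 24/2 = 38 mm → 1.2 × 38 × 14 × 470 / 1000 = 300 → r_n = 300 kN.
Interior bolts: l_c = 60 − 24 = 36 mm → 1.2 × 36 × 14 × 470 / 1000 = 284.3 → r_n = 284.3 kN.
R_n = 1 × 300 + 3 × 284.3 = 1153 kN.
Design strength φR_n = 0.75 × 1153 = 865 kN.

865 kN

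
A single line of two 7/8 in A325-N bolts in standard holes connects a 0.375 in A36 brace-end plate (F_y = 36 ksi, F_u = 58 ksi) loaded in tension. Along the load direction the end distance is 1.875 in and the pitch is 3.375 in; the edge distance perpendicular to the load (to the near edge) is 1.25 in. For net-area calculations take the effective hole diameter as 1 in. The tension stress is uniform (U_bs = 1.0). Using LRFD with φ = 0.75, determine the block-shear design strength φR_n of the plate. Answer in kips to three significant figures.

Shear plane L_v = 1.875 + 1·3.375 = 5.25 in; A_gv = 5.25 × 0.375 = 1.969 in².
A_nv = (5.25 − 1.5·1) × 0.375 = 1.406 in².
A_nt = (1.25 − 0.5·1) × 0.375 = 0.2812 in².
0.6 F_u A_nv = 48.94 kips; 0.6 F_y A_gv = 42.52 kips → shear yielding governs the shear term.
R_n = 42.52 + 1.0 × 58 × 0.2812 = 58.84 kips.
Design strength φR_n = 0.75 × 58.84 = 44.1 kips.

44.1 kips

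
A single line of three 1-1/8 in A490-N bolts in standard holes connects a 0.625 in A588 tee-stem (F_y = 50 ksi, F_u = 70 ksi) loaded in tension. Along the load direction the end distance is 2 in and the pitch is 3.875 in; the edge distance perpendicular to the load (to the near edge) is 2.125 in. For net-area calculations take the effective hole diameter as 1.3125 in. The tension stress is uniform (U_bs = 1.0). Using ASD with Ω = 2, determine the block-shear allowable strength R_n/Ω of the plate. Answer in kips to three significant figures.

Shear plane L_v = 2 + 2·3.875 = 9.75 in; A_gv = 9.75 × 0.625 = 6.094 in².
A_nv = (9.75 − 2.5·1.3125) × 0.625 = 4.043 in².
A_nt = (2.125 − 0.5·1.3125) × 0.625 = 0.918 in².
0.6 F_u A_nv = 169.8 kips; 0.6 F_y A_gv = 182.8 kips → shear rupture governs the shear term.
R_n = 169.8 + 1.0 × 70 × 0.918 = 234.1 kips.
Allowable strength R_n/Ω = 234.1 / 2 = 117 kips.

117 kips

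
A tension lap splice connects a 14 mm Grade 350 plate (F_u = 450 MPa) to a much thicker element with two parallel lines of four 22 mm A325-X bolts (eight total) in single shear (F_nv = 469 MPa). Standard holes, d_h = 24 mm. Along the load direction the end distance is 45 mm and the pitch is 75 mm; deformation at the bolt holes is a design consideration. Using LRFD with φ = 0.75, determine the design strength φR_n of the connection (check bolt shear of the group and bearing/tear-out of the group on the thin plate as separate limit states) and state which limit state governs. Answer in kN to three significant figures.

Bolt shear: A_b = π·22²/4 = 380.1 mm²; R_n = 469 × 380.1 × 8 × 1 / 1000 = 1426 kN → 0.75 × 1426 = 1070 kN.
Bearing (1.2 l_c t F_u ≤ 2.4 d t F_u): upper limit = 2.4·22·14·450 / 1000 = 332.6 kN.
  Edge l_c = 45 − 24/2 = 33 → r_n = 249.5 kN; interior l_c = 75 − 24 = 51 → r_n = 332.6 kN.
  R_n,bearing = 2·249.5 + 6·332.6 = 2495 kN → 0.75 × 2495 = 1870 kN.
Bolt shear governs: 1070 kN.

1070 kN (bolt shear governs)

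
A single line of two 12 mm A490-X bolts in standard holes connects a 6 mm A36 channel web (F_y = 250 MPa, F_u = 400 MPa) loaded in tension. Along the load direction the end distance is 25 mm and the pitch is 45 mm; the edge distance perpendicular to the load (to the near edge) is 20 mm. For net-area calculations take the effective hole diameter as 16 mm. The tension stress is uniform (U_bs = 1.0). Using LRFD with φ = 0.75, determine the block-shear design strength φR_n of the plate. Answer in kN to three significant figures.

Shear plane L_v = 25 + 1·45 = 70 mm; A_gv = 70 × 6 = 420 mm².
A_nv = (70 − 1.5·16) × 6 = 276 mm².
A_nt = (20 − 0.5·16) × 6 = 72 mm².
0.6 F_u A_nv = 66.24 kN; 0.6 F_y A_gv = 63 kN → shear yielding governs the shear term.
R_n = 63 + 1.0 × 400 × 72 / 1000 = 91.8 kN.
Design strength φR_n = 0.75 × 91.8 = 68.8 kN.

68.8 kN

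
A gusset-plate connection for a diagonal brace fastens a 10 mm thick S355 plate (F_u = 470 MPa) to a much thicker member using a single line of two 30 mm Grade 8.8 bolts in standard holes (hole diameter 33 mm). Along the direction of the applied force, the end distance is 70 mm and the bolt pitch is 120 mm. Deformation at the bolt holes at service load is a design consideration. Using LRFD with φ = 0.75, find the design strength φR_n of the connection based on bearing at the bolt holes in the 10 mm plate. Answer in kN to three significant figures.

480 kN

Per bolt r_n = 1.2 l_c t F_u ≤ 2.4 d t F_u; upper limit = 2.4 × 30 × 10 × 470 / 1000 = 338.4 kN.
Edge bolt: l_c = 70 − 33/2 = 53.5 mm → 1.2 × 53.5 × 10 × 470 / 1000 = 301.7 → r_n = 301.7 kN.
Interior bolts: l_c = 120 − 33 = 87 mm → 1.2 × 87 × 10 × 470 / 1000 = 490.7 → r_n = 338.4 kN.
R_n = 1 × 301.7 + 1 × 338.4 = 640.1 kN.
Design strength φR_n = 0.75 × 640.1 = 480 kN.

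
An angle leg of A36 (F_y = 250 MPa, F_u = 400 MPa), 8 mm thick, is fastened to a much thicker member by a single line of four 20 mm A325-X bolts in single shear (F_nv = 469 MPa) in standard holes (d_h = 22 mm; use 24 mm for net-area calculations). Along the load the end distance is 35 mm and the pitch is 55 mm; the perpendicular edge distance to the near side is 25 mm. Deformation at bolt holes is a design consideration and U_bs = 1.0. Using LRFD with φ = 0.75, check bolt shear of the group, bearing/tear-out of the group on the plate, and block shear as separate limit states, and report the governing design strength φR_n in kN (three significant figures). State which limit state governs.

198 kN (block shear governs)

Bolt shear: A_b = π·20²/4 = 314.2 mm²; R_n = 469 × 314.2 × 4 × 1 / 1000 = 589.4 kN → 0.75 × 589.4 = 442 kN.
Bearing: edge l_c = 24, r_n = 92.16 kN; interior l_c = 33, r_n = 126.7 kN; R_n = 92.16 + 3·126.7 = 472.3 kN → 354 kN.
Block shear: A_gv = 1600, A_nv = 928, A_nt = 104 mm²; R_n = min(0.6F_uA_nv, 0.6F_yA_gv) + U_bs·F_u·A_nt = 264.3 kN → 198 kN.
Block shear governs: 198 kN.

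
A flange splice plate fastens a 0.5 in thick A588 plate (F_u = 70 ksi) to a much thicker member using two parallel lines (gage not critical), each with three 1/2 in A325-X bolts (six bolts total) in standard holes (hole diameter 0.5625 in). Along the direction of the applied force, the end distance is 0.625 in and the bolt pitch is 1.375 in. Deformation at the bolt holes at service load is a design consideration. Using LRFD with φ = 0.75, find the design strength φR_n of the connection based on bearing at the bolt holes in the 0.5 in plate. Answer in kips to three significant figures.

Per bolt r_n = 1.2 l_c t F_u ≤ 2.4 d t F_u; upper limit = 2.4 × 0.5 × 0.5 × 70 = 42 kips.
Edge bolt: l_c = 0.625 − 0.5625/2 = 0.3438 in → 1.2 × 0.3438 × 0.5 × 70 = 14.44 → r_n = 14.44 kips.
Interior bolts: l_c = 1.375 − 0.5625 = 0.8125 in → 1.2 × 0.8125 × 0.5 × 70 = 34.12 → r_n = 34.12 kips.
R_n = 2 × 14.44 + 4 × 34.12 = 165.4 kips.
Design strength φR_n = 0.75 × 165.4 = 124 kips.

124 kips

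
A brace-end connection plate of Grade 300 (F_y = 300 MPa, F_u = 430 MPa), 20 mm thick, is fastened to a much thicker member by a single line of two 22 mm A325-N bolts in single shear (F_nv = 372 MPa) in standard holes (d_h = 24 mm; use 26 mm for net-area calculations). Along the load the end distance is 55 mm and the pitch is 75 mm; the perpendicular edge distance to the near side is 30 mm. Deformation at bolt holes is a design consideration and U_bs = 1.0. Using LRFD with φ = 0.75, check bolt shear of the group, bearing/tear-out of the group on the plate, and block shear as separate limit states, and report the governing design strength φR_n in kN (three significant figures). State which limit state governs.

Bolt shear: A_b = π·22²/4 = 380.1 mm²; R_n = 372 × 380.1 × 2 × 1 / 1000 = 282.8 kN → 0.75 × 282.8 = 212 kN.
Bearing: edge l_c = 43, r_n = 443.8 kN; interior l_c = 51, r_n = 454.1 kN; R_n = 443.8 + 1·454.1 = 897.8 kN → 673 kN.
Block shear: A_gv = 2600, A_nv = 1820, A_nt = 340 mm²; R_n = min(0.6F_uA_nv, 0.6F_yA_gv) + U_bs·F_u·A_nt = 614.2 kN → 461 kN.
Bolt shear governs: 212 kN.

212 kN (bolt shear governs)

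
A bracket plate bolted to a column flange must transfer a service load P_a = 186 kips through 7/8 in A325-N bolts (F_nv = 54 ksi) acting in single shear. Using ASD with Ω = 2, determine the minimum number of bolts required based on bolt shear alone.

A_b = π·0.875²/4 = 0.6013 in².
Per-bolt allowable strength R_n/Ω = 54 × 0.6013 × 1 / 2 = 16.24 kips.
n ≥ 186 / 16.24 = 11.46 → use 12 bolts.

12 bolts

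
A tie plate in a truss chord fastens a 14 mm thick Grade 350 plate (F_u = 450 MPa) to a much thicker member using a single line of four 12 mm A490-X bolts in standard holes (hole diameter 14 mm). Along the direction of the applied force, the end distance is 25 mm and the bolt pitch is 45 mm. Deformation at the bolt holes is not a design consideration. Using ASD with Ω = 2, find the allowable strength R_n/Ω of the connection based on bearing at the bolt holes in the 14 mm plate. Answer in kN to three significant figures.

Per bolt r_n = 1.5 l_c t F_u ≤ 3.0 d t F_u; upper limit = 3.0 × 12 × 14 × 450 / 1000 = 226.8 kN.
Edge bolt: l_c = 25 − 14/2 = 18 mm → 1.5 × 18 × 14 × 450 / 1000 = 170.1 → r_n = 170.1 kN.
Interior bolts: l_c = 45 − 14 = 31 mm → 1.5 × 31 × 14 × 450 / 1000 = 292.9 → r_n = 226.8 kN.
R_n = 1 × 170.1 + 3 × 226.8 = 850.5 kN.
Allowable strength R_n/Ω = 850.5 / 2 = 425 kN.

425 kN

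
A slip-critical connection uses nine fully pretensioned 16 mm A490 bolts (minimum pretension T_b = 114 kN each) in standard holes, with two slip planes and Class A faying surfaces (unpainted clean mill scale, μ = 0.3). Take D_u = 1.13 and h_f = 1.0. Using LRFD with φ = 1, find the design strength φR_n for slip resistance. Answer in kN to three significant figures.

696 kN

R_n = μ · D_u · h_f · T_b · n_s · n_b = 0.3 × 1.13 × 1.0 × 114 × 2 × 9 = 695.6 kN.
Design strength φR_n = 1 × 695.6 = 696 kN.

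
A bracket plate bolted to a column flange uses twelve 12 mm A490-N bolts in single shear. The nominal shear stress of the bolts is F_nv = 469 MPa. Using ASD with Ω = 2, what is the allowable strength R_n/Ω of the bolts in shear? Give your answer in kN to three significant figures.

318 kN

A_b = π × 12² / 4 = 113.1 mm².
R_n = F_nv · A_b · n · n_s = 469 × 113.1 × 12 × 1 / 1000 = 636.5 kN.
Allowable strength R_n/Ω = 636.5 / 2 = 318 kN.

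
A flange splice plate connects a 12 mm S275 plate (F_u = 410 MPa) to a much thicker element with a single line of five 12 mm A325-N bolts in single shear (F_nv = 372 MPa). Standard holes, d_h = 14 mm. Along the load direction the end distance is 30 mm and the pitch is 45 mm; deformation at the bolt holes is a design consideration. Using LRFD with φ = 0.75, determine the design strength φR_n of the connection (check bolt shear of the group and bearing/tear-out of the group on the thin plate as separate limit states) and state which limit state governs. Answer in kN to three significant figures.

Bolt shear: A_b = π·12²/4 = 113.1 mm²; R_n = 372 × 113.1 × 5 × 1 / 1000 = 210.4 kN → 0.75 × 210.4 = 158 kN.
Bearing (1.2 l_c t F_u ≤ 2.4 d t F_u): upper limit = 2.4·12·12·410 / 1000 = 141.7 kN.
  Edge l_c = 30 − 14/2 = 23 → r_n = 135.8 kN; interior l_c = 45 − 14 = 31 → r_n = 141.7 kN.
  R_n,bearing = 1·135.8 + 4·141.7 = 702.6 kN → 0.75 × 702.6 = 527 kN.
Bolt shear governs: 158 kN.

158 kN (bolt shear governs)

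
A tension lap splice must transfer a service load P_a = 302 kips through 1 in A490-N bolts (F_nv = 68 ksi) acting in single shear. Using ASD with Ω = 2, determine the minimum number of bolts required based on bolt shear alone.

12 bolts

A_b = π·1²/4 = 0.7854 in².
Per-bolt allowable strength R_n/Ω = 68 × 0.7854 × 1 / 2 = 26.7 kips.
n ≥ 302 / 26.7 = 11.31 → use 12 bolts.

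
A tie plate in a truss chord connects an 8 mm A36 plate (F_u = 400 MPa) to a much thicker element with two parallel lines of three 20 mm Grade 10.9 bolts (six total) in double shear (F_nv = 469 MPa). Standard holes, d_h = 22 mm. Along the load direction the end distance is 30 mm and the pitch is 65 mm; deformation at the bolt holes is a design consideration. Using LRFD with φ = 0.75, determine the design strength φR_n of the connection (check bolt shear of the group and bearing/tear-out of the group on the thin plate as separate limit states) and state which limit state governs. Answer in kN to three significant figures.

Bolt shear: A_b = π·20²/4 = 314.2 mm²; R_n = 469 × 314.2 × 6 × 2 / 1000 = 1768 kN → 0.75 × 1768 = 1330 kN.
Bearing (1.2 l_c t F_u ≤ 2.4 d t F_u): upper limit = 2.4·20·8·400 / 1000 = 153.6 kN.
  Edge l_c = 30 − 22/2 = 19 → r_n = 72.96 kN; interior l_c = 65 − 22 = 43 → r_n = 153.6 kN.
  R_n,bearing = 2·72.96 + 4·153.6 = 760.3 kN → 0.75 × 760.3 = 570 kN.
Bearing governs: 570 kN.

570 kN (bearing governs)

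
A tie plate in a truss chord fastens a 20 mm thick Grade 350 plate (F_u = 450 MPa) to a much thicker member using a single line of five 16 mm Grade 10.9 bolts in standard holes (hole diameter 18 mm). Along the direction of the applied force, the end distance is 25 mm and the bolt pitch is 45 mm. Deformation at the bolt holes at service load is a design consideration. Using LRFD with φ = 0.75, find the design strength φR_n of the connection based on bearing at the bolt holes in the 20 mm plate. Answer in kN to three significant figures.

1000 kN

Per bolt r_n = 1.2 l_c t F_u ≤ 2.4 d t F_u; upper limit = 2.4 × 16 × 20 × 450 / 1000 = 345.6 kN.
Edge bolt: l_c = 25 − 18/2 = 16 mm → 1.2 × 16 × 20 × 450 / 1000 = 172.8 → r_n = 172.8 kN.
Interior bolts: l_c = 45 − 18 = 27 mm → 1.2 × 27 × 20 × 450 / 1000 = 291.6 → r_n = 291.6 kN.
R_n = 1 × 172.8 + 4 × 291.6 = 1339 kN.
Design strength φR_n = 0.75 × 1339 = 1000 kN.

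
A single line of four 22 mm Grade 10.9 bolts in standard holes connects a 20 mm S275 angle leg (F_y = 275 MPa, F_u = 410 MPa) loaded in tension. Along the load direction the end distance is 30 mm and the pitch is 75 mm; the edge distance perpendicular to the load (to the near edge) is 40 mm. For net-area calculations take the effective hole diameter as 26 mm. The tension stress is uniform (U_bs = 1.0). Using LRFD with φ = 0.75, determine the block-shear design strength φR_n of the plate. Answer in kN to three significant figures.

Shear plane L_v = 30 + 3·75 = 255 mm; A_gv = 255 × 20 = 5100 mm².
A_nv = (255 − 3.5·26) × 20 = 3280 mm².
A_nt = (40 − 0.5·26) × 20 = 540 mm².
0.6 F_u A_nv = 806.9 kN; 0.6 F_y A_gv = 841.5 kN → shear rupture governs the shear term.
R_n = 806.9 + 1.0 × 410 × 540 / 1000 = 1028 kN.
Design strength φR_n = 0.75 × 1028 = 771 kN.

771 kN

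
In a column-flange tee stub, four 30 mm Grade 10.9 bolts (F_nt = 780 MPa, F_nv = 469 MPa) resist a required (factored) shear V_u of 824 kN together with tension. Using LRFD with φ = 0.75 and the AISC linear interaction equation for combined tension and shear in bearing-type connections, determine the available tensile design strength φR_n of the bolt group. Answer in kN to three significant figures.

780 kN

A_b = π·30²/4 = 706.9 mm²; f_rv = 824 × 1000 / (4 × 706.9) = 291.4 MPa.
F'_nt = 1.3 F_nt − (F_nt / φF_nv) f_rv = 1.3·780 − (780/(0.75·469))·291.4 = 367.8 MPa, capped at F_nt → F'_nt = 367.8 MPa.
R_n = F'_nt · A_b · n = 367.8 × 706.9 × 4 / 1000 = 1040 kN.
Design strength φR_n = 0.75 × 1040 = 780 kN.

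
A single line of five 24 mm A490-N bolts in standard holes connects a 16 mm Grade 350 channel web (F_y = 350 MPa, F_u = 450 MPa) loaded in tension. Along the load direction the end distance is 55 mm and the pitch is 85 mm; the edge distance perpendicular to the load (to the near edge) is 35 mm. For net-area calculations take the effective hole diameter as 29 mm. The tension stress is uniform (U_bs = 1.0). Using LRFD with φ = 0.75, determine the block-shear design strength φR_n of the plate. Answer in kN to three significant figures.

Shear plane L_v = 55 + 4·85 = 395 mm; A_gv = 395 × 16 = 6320 mm².
A_nv = (395 − 4.5·29) × 16 = 4232 mm².
A_nt = (35 − 0.5·29) × 16 = 328 mm².
0.6 F_u A_nv = 1143 kN; 0.6 F_y A_gv = 1327 kN → shear rupture governs the shear term.
R_n = 1143 + 1.0 × 450 × 328 / 1000 = 1290 kN.
Design strength φR_n = 0.75 × 1290 = 968 kN.

968 kN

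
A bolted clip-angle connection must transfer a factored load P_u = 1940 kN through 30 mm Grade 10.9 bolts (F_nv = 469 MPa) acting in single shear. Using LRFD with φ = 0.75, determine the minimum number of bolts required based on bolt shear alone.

8 bolts

A_b = π·30²/4 = 706.9 mm².
Per-bolt design strength φR_n = 0.75 × 469 × 706.9 × 1 / 1000 = 248.6 kN.
n ≥ 1940 / 248.6 = 7.803 → use 8 bolts.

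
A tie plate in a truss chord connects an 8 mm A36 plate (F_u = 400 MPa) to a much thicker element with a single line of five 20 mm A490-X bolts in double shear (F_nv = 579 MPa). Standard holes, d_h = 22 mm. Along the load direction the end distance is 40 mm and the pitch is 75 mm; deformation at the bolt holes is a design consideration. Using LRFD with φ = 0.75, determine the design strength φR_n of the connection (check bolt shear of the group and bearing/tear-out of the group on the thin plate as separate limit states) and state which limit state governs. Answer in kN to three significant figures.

Bolt shear: A_b = π·20²/4 = 314.2 mm²; R_n = 579 × 314.2 × 5 × 2 / 1000 = 1819 kN → 0.75 × 1819 = 1360 kN.
Bearing (1.2 l_c t F_u ≤ 2.4 d t F_u): upper limit = 2.4·20·8·400 / 1000 = 153.6 kN.
  Edge l_c = 40 − 22/2 = 29 → r_n = 111.4 kN; interior l_c = 75 − 22 = 53 → r_n = 153.6 kN.
  R_n,bearing = 1·111.4 + 4·153.6 = 725.8 kN → 0.75 × 725.8 = 544 kN.
Bearing governs: 544 kN.

544 kN (bearing governs)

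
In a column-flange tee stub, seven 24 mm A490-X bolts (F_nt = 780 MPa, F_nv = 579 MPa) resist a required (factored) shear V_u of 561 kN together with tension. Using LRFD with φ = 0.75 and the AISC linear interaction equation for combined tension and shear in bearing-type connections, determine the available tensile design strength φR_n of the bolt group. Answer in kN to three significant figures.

1650 kN

A_b = π·24²/4 = 452.4 mm²; f_rv = 561 × 1000 / (7 × 452.4) = 177.2 MPa.
F'_nt = 1.3 F_nt − (F_nt / φF_nv) f_rv = 1.3·780 − (780/(0.75·579))·177.2 = 695.8 MPa, capped at F_nt → F'_nt = 695.8 MPa.
R_n = F'_nt · A_b · n = 695.8 × 452.4 × 7 / 1000 = 2203 kN.
Design strength φR_n = 0.75 × 2203 = 1650 kN.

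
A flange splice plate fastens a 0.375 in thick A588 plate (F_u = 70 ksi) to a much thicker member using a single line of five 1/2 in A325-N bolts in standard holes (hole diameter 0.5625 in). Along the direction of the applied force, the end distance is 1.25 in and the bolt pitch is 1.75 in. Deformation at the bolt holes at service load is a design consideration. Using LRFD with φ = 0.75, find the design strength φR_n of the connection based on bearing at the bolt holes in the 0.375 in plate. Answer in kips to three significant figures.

117 kips

Per bolt r_n = 1.2 l_c t F_u ≤ 2.4 d t F_u; upper limit = 2.4 × 0.5 × 0.375 × 70 = 31.5 kips.
Edge bolt: l_c = 1.25 − 0.5625/2 = 0.9688 in → 1.2 × 0.9688 × 0.375 × 70 = 30.52 → r_n = 30.52 kips.
Interior bolts: l_c = 1.75 − 0.5625 = 1.188 in → 1.2 × 1.188 × 0.375 × 70 = 37.41 → r_n = 31.5 kips.
R_n = 1 × 30.52 + 4 × 31.5 = 156.5 kips.
Design strength φR_n = 0.75 × 156.5 = 117 kips.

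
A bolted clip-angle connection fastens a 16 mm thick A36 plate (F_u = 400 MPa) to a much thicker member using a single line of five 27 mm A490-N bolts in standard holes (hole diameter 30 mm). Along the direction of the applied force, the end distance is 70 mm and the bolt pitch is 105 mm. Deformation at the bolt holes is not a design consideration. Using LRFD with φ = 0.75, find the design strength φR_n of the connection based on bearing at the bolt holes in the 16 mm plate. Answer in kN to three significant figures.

1940 kN

Per bolt r_n = 1.5 l_c t F_u ≤ 3.0 d t F_u; upper limit = 3.0 × 27 × 16 × 400 / 1000 = 518.4 kN.
Edge bolt: l_c = 70 − 30/2 = 55 mm → 1.5 × 55 × 16 × 400 / 1000 = 528 → r_n = 518.4 kN.
Interior bolts: l_c = 105 − 30 = 75 mm → 1.5 × 75 × 16 × 400 / 1000 = 720 → r_n = 518.4 kN.
R_n = 1 × 518.4 + 4 × 518.4 = 2592 kN.
Design strength φR_n = 0.75 × 2592 = 1940 kN.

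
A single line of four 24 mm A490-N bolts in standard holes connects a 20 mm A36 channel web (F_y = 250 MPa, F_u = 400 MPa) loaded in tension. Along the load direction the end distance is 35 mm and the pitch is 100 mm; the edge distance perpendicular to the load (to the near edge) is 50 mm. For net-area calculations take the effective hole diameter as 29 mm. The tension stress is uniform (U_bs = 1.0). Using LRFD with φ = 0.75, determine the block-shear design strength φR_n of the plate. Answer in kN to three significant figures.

967 kN

Shear plane L_v = 35 + 3·100 = 335 mm; A_gv = 335 × 20 = 6700 mm².
A_nv = (335 − 3.5·29) × 20 = 4670 mm².
A_nt = (50 − 0.5·29) × 20 = 710 mm².
0.6 F_u A_nv = 1121 kN; 0.6 F_y A_gv = 1005 kN → shear yielding governs the shear term.
R_n = 1005 + 1.0 × 400 × 710 / 1000 = 1289 kN.
Design strength φR_n = 0.75 × 1289 = 967 kN.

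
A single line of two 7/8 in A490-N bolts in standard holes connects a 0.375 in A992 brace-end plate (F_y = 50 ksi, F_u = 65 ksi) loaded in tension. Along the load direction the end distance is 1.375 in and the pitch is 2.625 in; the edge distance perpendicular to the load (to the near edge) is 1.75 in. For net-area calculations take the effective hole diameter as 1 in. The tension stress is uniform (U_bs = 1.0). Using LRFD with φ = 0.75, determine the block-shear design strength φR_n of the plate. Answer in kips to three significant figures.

Shear plane L_v = 1.375 + 1·2.625 = 4 in; A_gv = 4 × 0.375 = 1.5 in².
A_nv = (4 − 1.5·1) × 0.375 = 0.9375 in².
A_nt = (1.75 − 0.5·1) × 0.375 = 0.4688 in².
0.6 F_u A_nv = 36.56 kips; 0.6 F_y A_gv = 45 kips → shear rupture governs the shear term.
R_n = 36.56 + 1.0 × 65 × 0.4688 = 67.03 kips.
Design strength φR_n = 0.75 × 67.03 = 50.3 kips.

50.3 kips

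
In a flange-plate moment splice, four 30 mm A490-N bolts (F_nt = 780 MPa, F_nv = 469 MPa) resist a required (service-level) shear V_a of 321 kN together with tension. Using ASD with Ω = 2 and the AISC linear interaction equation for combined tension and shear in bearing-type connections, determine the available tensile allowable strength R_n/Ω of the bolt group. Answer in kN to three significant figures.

900 kN

A_b = π·30²/4 = 706.9 mm²; f_rv = 321 × 1000 / (4 × 706.9) = 113.5 MPa.
F'_nt = 1.3 F_nt − (Ω F_nt / F_nv) f_rv = 1.3·780 − (2·780/469)·113.5 = 636.4 MPa, capped at F_nt → F'_nt = 636.4 MPa.
R_n = F'_nt · A_b · n = 636.4 × 706.9 × 4 / 1000 = 1799 kN.
Allowable strength R_n/Ω = 1799 / 2 = 900 kN.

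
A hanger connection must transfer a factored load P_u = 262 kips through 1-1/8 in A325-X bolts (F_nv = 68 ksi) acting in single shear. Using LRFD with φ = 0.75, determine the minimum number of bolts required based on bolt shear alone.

6 bolts

A_b = π·1.125²/4 = 0.994 in².
Per-bolt design strength φR_n = 0.75 × 68 × 0.994 × 1 = 50.69 kips.
n ≥ 262 / 50.69 = 5.168 → use 6 bolts.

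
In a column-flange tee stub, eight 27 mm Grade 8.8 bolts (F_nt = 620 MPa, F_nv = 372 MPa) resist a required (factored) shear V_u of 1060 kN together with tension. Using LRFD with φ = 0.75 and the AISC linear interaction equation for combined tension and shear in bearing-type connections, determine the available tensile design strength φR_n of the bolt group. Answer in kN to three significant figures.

A_b = π·27²/4 = 572.6 mm²; f_rv = 1060 × 1000 / (8 × 572.6) = 231.4 MPa.
F'_nt = 1.3 F_nt − (F_nt / φF_nv) f_rv = 1.3·620 − (620/(0.75·372))·231.4 = 291.7 MPa, capped at F_nt → F'_nt = 291.7 MPa.
R_n = F'_nt · A_b · n = 291.7 × 572.6 × 8 / 1000 = 1336 kN.
Design strength φR_n = 0.75 × 1336 = 1000 kN.

1000 kN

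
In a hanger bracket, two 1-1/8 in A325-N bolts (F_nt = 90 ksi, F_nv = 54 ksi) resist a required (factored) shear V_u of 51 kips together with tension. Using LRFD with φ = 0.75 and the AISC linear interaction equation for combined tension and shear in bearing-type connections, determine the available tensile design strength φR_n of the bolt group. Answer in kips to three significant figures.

89.5 kips

A_b = π·1.125²/4 = 0.994 in²; f_rv = 51 / (2 × 0.994) = 25.65 ksi.
F'_nt = 1.3 F_nt − (F_nt / φF_nv) f_rv = 1.3·90 − (90/(0.75·54))·25.65 = 59.99 ksi, capped at F_nt → F'_nt = 59.99 ksi.
R_n = F'_nt · A_b · n = 59.99 × 0.994 × 2 = 119.3 kips.
Design strength φR_n = 0.75 × 119.3 = 89.5 kips.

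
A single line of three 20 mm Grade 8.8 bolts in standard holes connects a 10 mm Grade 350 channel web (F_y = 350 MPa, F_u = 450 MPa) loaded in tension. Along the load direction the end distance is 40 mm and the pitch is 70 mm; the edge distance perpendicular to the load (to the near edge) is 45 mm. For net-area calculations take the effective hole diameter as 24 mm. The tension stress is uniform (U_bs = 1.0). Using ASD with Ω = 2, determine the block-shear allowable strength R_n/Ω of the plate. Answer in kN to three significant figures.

236 kN

Shear plane L_v = 40 + 2·70 = 180 mm; A_gv = 180 × 10 = 1800 mm².
A_nv = (180 − 2.5·24) × 10 = 1200 mm².
A_nt = (45 − 0.5·24) × 10 = 330 mm².
0.6 F_u A_nv = 324 kN; 0.6 F_y A_gv = 378 kN → shear rupture governs the shear term.
R_n = 324 + 1.0 × 450 × 330 / 1000 = 472.5 kN.
Allowable strength R_n/Ω = 472.5 / 2 = 236 kN.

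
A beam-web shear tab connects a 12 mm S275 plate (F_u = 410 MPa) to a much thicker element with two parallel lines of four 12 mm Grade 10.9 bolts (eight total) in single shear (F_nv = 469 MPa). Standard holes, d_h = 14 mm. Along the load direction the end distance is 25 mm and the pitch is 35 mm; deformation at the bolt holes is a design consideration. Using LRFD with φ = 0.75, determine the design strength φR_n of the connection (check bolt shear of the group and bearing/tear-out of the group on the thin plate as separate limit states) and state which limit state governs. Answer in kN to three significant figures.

Bolt shear: A_b = π·12²/4 = 113.1 mm²; R_n = 469 × 113.1 × 8 × 1 / 1000 = 424.3 kN → 0.75 × 424.3 = 318 kN.
Bearing (1.2 l_c t F_u ≤ 2.4 d t F_u): upper limit = 2.4·12·12·410 / 1000 = 141.7 kN.
  Edge l_c = 25 − 14/2 = 18 → r_n = 106.3 kN; interior l_c = 35 − 14 = 21 → r_n = 124 kN.
  R_n,bearing = 2·106.3 + 6·124 = 956.4 kN → 0.75 × 956.4 = 717 kN.
Bolt shear governs: 318 kN.

318 kN (bolt shear governs)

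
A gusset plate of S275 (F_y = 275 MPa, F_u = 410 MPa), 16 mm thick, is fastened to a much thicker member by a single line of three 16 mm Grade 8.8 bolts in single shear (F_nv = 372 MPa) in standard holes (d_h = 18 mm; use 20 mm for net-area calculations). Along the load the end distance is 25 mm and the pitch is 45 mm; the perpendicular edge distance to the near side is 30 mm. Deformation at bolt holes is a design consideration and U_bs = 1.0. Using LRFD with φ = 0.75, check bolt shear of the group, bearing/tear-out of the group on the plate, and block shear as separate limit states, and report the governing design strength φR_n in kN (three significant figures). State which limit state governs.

Bolt shear: A_b = π·16²/4 = 201.1 mm²; R_n = 372 × 201.1 × 3 × 1 / 1000 = 224.4 kN → 0.75 × 224.4 = 168 kN.
Bearing: edge l_c = 16, r_n = 126 kN; interior l_c = 27, r_n = 212.5 kN; R_n = 126 + 2·212.5 = 551 kN → 413 kN.
Block shear: A_gv = 1840, A_nv = 1040, A_nt = 320 mm²; R_n = min(0.6F_uA_nv, 0.6F_yA_gv) + U_bs·F_u·A_nt = 387 kN → 290 kN.
Bolt shear governs: 168 kN.

168 kN (bolt shear governs)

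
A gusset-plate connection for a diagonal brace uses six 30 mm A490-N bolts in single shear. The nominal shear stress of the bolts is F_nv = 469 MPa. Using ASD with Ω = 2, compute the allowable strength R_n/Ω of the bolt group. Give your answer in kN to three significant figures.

A_b = π × 30² / 4 = 706.9 mm².
R_n = F_nv · A_b · n · n_s = 469 × 706.9 × 6 × 1 / 1000 = 1989 kN.
Allowable strength R_n/Ω = 1989 / 2 = 995 kN.

995 kN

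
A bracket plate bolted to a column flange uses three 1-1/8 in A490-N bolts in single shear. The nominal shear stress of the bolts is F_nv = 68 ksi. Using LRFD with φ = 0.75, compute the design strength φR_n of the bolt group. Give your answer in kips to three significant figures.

152 kips

A_b = π × 1.125² / 4 = 0.994 in².
R_n = F_nv · A_b · n · n_s = 68 × 0.994 × 3 × 1 = 202.8 kips.
Design strength φR_n = 0.75 × 202.8 = 152 kips.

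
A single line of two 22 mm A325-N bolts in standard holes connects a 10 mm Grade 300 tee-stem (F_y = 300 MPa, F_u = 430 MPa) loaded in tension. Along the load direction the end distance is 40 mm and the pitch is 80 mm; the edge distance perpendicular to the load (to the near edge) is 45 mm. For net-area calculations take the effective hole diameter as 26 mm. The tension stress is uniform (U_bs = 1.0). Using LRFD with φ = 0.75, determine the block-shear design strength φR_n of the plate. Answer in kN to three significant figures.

260 kN

Shear plane L_v = 40 + 1·80 = 120 mm; A_gv = 120 × 10 = 1200 mm².
A_nv = (120 − 1.5·26) × 10 = 810 mm².
A_nt = (45 − 0.5·26) × 10 = 320 mm².
0.6 F_u A_nv = 209 kN; 0.6 F_y A_gv = 216 kN → shear rupture governs the shear term.
R_n = 209 + 1.0 × 430 × 320 / 1000 = 346.6 kN.
Design strength φR_n = 0.75 × 346.6 = 260 kN.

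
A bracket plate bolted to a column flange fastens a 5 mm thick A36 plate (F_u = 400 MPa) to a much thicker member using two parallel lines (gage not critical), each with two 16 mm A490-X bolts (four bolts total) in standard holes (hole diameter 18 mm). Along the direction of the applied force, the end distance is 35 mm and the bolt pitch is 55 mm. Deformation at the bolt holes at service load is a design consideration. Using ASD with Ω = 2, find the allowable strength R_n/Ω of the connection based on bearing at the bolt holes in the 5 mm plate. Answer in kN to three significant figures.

139 kN

Per bolt r_n = 1.2 l_c t F_u ≤ 2.4 d t F_u; upper limit = 2.4 × 16 × 5 × 400 / 1000 = 76.8 kN.
Edge bolt: l_c = 35 − 18/2 = 26 mm → 1.2 × 26 × 5 × 400 / 1000 = 62.4 → r_n = 62.4 kN.
Interior bolts: l_c = 55 − 18 = 37 mm → 1.2 × 37 × 5 × 400 / 1000 = 88.8 → r_n = 76.8 kN.
R_n = 2 × 62.4 + 2 × 76.8 = 278.4 kN.
Allowable strength R_n/Ω = 278.4 / 2 = 139 kN.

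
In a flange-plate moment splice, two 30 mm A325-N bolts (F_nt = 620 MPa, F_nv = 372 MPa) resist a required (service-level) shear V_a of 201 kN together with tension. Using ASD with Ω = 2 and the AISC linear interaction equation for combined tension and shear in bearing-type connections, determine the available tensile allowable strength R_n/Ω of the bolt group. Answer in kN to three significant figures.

235 kN

A_b = π·30²/4 = 706.9 mm²; f_rv = 201 × 1000 / (2 × 706.9) = 142.2 MPa.
F'_nt = 1.3 F_nt − (Ω F_nt / F_nv) f_rv = 1.3·620 − (2·620/372)·142.2 = 332.1 MPa, capped at F_nt → F'_nt = 332.1 MPa.
R_n = F'_nt · A_b · n = 332.1 × 706.9 × 2 / 1000 = 469.5 kN.
Allowable strength R_n/Ω = 469.5 / 2 = 235 kN.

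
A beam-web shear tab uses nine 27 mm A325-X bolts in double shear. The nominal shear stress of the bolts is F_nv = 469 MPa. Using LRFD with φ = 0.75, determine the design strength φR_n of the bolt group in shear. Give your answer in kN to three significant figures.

3630 kN

A_b = π × 27² / 4 = 572.6 mm².
R_n = F_nv · A_b · n · n_s = 469 × 572.6 × 9 × 2 / 1000 = 4834 kN.
Design strength φR_n = 0.75 × 4834 = 3630 kN.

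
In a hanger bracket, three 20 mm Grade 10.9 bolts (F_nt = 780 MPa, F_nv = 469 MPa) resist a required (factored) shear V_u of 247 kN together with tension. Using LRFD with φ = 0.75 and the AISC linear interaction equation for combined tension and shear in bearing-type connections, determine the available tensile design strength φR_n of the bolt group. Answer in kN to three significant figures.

A_b = π·20²/4 = 314.2 mm²; f_rv = 247 × 1000 / (3 × 314.2) = 262.1 MPa.
F'_nt = 1.3 F_nt − (F_nt / φF_nv) f_rv = 1.3·780 − (780/(0.75·469))·262.1 = 432.9 MPa, capped at F_nt → F'_nt = 432.9 MPa.
R_n = F'_nt · A_b · n = 432.9 × 314.2 × 3 / 1000 = 408 kN.
Design strength φR_n = 0.75 × 408 = 306 kN.

306 kN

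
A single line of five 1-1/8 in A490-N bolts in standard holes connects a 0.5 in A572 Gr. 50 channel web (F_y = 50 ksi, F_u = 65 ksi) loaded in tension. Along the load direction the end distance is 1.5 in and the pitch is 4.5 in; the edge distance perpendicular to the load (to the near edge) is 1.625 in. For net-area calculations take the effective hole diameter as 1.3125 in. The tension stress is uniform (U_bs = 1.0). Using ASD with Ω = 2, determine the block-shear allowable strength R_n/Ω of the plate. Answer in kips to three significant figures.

148 kips

Shear plane L_v = 1.5 + 4·4.5 = 19.5 in; A_gv = 19.5 × 0.5 = 9.75 in².
A_nv = (19.5 − 4.5·1.3125) × 0.5 = 6.797 in².
A_nt = (1.625 − 0.5·1.3125) × 0.5 = 0.4844 in².
0.6 F_u A_nv = 265.1 kips; 0.6 F_y A_gv = 292.5 kips → shear rupture governs the shear term.
R_n = 265.1 + 1.0 × 65 × 0.4844 = 296.6 kips.
Allowable strength R_n/Ω = 296.6 / 2 = 148 kips.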